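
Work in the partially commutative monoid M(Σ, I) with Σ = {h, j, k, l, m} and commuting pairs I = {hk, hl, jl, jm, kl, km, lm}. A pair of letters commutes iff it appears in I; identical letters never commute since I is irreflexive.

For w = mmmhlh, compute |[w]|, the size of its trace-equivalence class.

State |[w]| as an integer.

piece 0:m — minimal
piece 1:m rests on {0:m}
piece 2:m rests on {1:m}
piece 3:h rests on {2:m}
piece 4:l — minimal
piece 5:h rests on {3:h}
minimal pieces: {0:m, 4:l}
ways to finish when only these pieces remain (= sum over removing one remaining piece with nothing left below it):
  1 left: {4}→1  {5}→1
  2 left: {3,5}→1  {4,5}→2
  3 left: {2,3,5}→1  {3,4,5}→3
  4 left: {1,2,3,5}→1  {2,3,4,5}→4
  placing 0:m first → 5 extensions
  placing 4:l first → 1 extensions
total linear extensions = 6

6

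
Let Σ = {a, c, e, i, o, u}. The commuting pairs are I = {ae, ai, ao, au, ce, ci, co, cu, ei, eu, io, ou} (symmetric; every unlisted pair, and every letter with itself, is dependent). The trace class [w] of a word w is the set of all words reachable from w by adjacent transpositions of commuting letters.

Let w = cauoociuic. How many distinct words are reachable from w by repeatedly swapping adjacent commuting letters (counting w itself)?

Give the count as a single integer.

3150

drop 0:c onto floor
drop 1:a onto {0:c}
drop 2:u onto floor
drop 3:o onto floor
drop 4:o onto {3:o}
drop 5:c onto {1:a}
drop 6:i onto {2:u}
drop 7:u onto {6:i}
drop 8:i onto {7:u}
drop 9:c onto {5:c}
ground layer = {0:c, 2:u, 3:o}
drop-orders for the pieces not yet dropped (sum over which currently-grounded one goes next):
  1 to go: {4} 1  {8} 1  {9} 1
  2 to go: {3,4} 1  {4,8} 2  {4,9} 2  {5,9} 1  {7,8} 1  {8,9} 2
  3 to go: {1,5,9} 1  {3,4,8} 3  {3,4,9} 3  {4,5,9} 3  {4,7,8} 3  {4,8,9} 6  {5,8,9} 3  {6,7,8} 1  {7,8,9} 3
  4 to go: {0,1,5,9} 1  {1,4,5,9} 4  {1,5,8,9} 4  {2,6,7,8} 1  {3,4,5,9} 6  {3,4,7,8} 6  {3,4,8,9} 12  {4,5,8,9} 12  {4,6,7,8} 4  {4,7,8,9} 12  {5,7,8,9} 6  {6,7,8,9} 4
  5 to go: {0,1,4,5,9} 5  {0,1,5,8,9} 5  {1,3,4,5,9} 10  {1,4,5,8,9} 20  {1,5,7,8,9} 10  {2,4,6,7,8} 5  {2,6,7,8,9} 5  {3,4,5,8,9} 30  {3,4,6,7,8} 10  {3,4,7,8,9} 30  {4,5,7,8,9} 30  {4,6,7,8,9} 20  {5,6,7,8,9} 10
  6 to go: {0,1,3,4,5,9} 15  {0,1,4,5,8,9} 30  {0,1,5,7,8,9} 15  {1,3,4,5,8,9} 60  {1,4,5,7,8,9} 60  {1,5,6,7,8,9} 20  {2,3,4,6,7,8} 15  {2,4,6,7,8,9} 30  {2,5,6,7,8,9} 15  {3,4,5,7,8,9} 90  {3,4,6,7,8,9} 60  {4,5,6,7,8,9} 60
  7 to go: {0,1,3,4,5,8,9} 105  {0,1,4,5,7,8,9} 105  {0,1,5,6,7,8,9} 35  {1,2,5,6,7,8,9} 35  {1,3,4,5,7,8,9} 210  {1,4,5,6,7,8,9} 140  {2,3,4,6,7,8,9} 105  {2,4,5,6,7,8,9} 105  {3,4,5,6,7,8,9} 210
  8 to go: {0,1,2,5,6,7,8,9} 70  {0,1,3,4,5,7,8,9} 420  {0,1,4,5,6,7,8,9} 280  {1,2,4,5,6,7,8,9} 280  {1,3,4,5,6,7,8,9} 560  {2,3,4,5,6,7,8,9} 420
  if 0:c drops first: 1260 orders
  if 2:u drops first: 1260 orders
  if 3:o drops first: 630 orders
heap linearizations: 3150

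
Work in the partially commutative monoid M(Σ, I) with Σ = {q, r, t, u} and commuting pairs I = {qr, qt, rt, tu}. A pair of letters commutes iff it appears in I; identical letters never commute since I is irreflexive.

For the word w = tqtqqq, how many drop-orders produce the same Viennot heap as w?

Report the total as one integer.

15

drop 0:t onto floor
drop 1:q onto floor
drop 2:t onto {0:t}
drop 3:q onto {1:q}
drop 4:q onto {3:q}
drop 5:q onto {4:q}
ground layer = {0:t, 1:q}
drop-orders for the pieces not yet dropped (sum over which currently-grounded one goes next):
  1 to go: {2} 1  {5} 1
  2 to go: {0,2} 1  {2,5} 2  {4,5} 1
  3 to go: {0,2,5} 3  {2,4,5} 3  {3,4,5} 1
  4 to go: {0,2,4,5} 6  {1,3,4,5} 1  {2,3,4,5} 4
  if 0:t drops first: 5 orders
  if 1:q drops first: 10 orders
heap linearizations: 15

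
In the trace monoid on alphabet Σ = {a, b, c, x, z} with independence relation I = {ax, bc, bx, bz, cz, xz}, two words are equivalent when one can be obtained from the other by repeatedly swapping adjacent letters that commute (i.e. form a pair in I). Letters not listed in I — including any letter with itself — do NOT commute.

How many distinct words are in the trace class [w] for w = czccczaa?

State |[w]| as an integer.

piece 0:c — minimal
piece 1:z — minimal
piece 2:c rests on {0:c}
piece 3:c rests on {2:c}
piece 4:c rests on {3:c}
piece 5:z rests on {1:z}
piece 6:a rests on {4:c, 5:z}
piece 7:a rests on {6:a}
minimal pieces: {0:c, 1:z}
ways to finish when only these pieces remain (= sum over removing one remaining piece with nothing left below it):
  1 left: {7}→1
  2 left: {6,7}→1
  3 left: {4,6,7}→1  {5,6,7}→1
  4 left: {1,5,6,7}→1  {3,4,6,7}→1  {4,5,6,7}→2
  5 left: {1,4,5,6,7}→3  {2,3,4,6,7}→1  {3,4,5,6,7}→3
  6 left: {0,2,3,4,6,7}→1  {1,3,4,5,6,7}→6  {2,3,4,5,6,7}→4
  placing 0:c first → 10 extensions
  placing 1:z first → 5 extensions
total linear extensions = 15

15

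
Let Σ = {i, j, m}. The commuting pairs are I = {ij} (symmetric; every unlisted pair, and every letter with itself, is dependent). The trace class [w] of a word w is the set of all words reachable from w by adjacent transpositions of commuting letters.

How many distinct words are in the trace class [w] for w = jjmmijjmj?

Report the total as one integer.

piece 0:j — minimal
piece 1:j rests on {0:j}
piece 2:m rests on {1:j}
piece 3:m rests on {2:m}
piece 4:i rests on {3:m}
piece 5:j rests on {3:m}
piece 6:j rests on {5:j}
piece 7:m rests on {4:i, 6:j}
piece 8:j rests on {7:m}
minimal pieces: {0:j}
ways to finish when only these pieces remain (= sum over removing one remaining piece with nothing left below it):
  1 left: {8}→1
  2 left: {7,8}→1
  3 left: {4,7,8}→1  {6,7,8}→1
  4 left: {4,6,7,8}→2  {5,6,7,8}→1
  5 left: {4,5,6,7,8}→3
  6 left: {3,4,5,6,7,8}→3
  7 left: {2,3,4,5,6,7,8}→3
  placing 0:j first → 3 extensions

3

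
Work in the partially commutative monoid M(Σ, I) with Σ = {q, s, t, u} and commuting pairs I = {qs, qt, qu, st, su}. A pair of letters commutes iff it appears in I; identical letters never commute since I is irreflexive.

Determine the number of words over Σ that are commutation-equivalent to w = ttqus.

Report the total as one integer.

#0=t has no predecessor
#1=t depends on [0:t]
#2=q has no predecessor
#3=u depends on [1:t]
#4=s has no predecessor
sources: [0:t, 2:q, 4:s]
N(rest) = Σ N(rest − s) over sources s of rest; N(one piece) = 1:
  size 1 → [2]=1  [3]=1  [4]=1
  size 2 → [1,3]=1  [2,3]=2  [2,4]=2  [3,4]=2
  size 3 → [0,1,3]=1  [1,2,3]=3  [1,3,4]=3  [2,3,4]=6
  first=0(t) contributes 12
  first=2(q) contributes 4
  first=4(s) contributes 4
|[w]| = 20

20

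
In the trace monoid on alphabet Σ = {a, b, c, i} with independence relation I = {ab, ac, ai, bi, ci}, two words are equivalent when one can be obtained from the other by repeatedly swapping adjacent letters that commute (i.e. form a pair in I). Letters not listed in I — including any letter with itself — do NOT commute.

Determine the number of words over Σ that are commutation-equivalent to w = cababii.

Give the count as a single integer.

210

drop 0:c onto floor
drop 1:a onto floor
drop 2:b onto {0:c}
drop 3:a onto {1:a}
drop 4:b onto {2:b}
drop 5:i onto floor
drop 6:i onto {5:i}
ground layer = {0:c, 1:a, 5:i}
drop-orders for the pieces not yet dropped (sum over which currently-grounded one goes next):
  1 to go: {3} 1  {4} 1  {6} 1
  2 to go: {1,3} 1  {2,4} 1  {3,4} 2  {3,6} 2  {4,6} 2  {5,6} 1
  3 to go: {0,2,4} 1  {1,3,4} 3  {1,3,6} 3  {2,3,4} 3  {2,4,6} 3  {3,4,6} 6  {3,5,6} 3  {4,5,6} 3
  4 to go: {0,2,3,4} 4  {0,2,4,6} 4  {1,2,3,4} 6  {1,3,4,6} 12  {1,3,5,6} 6  {2,3,4,6} 12  {2,4,5,6} 6  {3,4,5,6} 12
  5 to go: {0,1,2,3,4} 10  {0,2,3,4,6} 20  {0,2,4,5,6} 10  {1,2,3,4,6} 30  {1,3,4,5,6} 30  {2,3,4,5,6} 30
  if 0:c drops first: 90 orders
  if 1:a drops first: 60 orders
  if 5:i drops first: 60 orders
heap linearizations: 210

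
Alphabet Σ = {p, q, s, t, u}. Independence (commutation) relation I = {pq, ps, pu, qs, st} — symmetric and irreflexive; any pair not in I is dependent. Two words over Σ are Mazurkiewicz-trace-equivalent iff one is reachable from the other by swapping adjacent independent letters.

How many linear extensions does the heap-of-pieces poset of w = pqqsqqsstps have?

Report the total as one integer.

1650

piece 0:p — minimal
piece 1:q — minimal
piece 2:q rests on {1:q}
piece 3:s — minimal
piece 4:q rests on {2:q}
piece 5:q rests on {4:q}
piece 6:s rests on {3:s}
piece 7:s rests on {6:s}
piece 8:t rests on {0:p, 5:q}
piece 9:p rests on {8:t}
piece 10:s rests on {7:s}
minimal pieces: {0:p, 1:q, 3:s}
ways to finish when only these pieces remain (= sum over removing one remaining piece with nothing left below it):
  1 left: {9}→1  {10}→1
  2 left: {7,10}→1  {8,9}→1  {9,10}→2
  3 left: {0,8,9}→1  {5,8,9}→1  {6,7,10}→1  {7,9,10}→3  {8,9,10}→3
  4 left: {0,5,8,9}→2  {0,8,9,10}→4  {3,6,7,10}→1  {4,5,8,9}→1  {5,8,9,10}→4  {6,7,9,10}→4  {7,8,9,10}→6
  5 left: {0,4,5,8,9}→3  {0,5,8,9,10}→10  {0,7,8,9,10}→10  {2,4,5,8,9}→1  {3,6,7,9,10}→5  {4,5,8,9,10}→5  {5,7,8,9,10}→10  {6,7,8,9,10}→10
  6 left: {0,2,4,5,8,9}→4  {0,4,5,8,9,10}→18  {0,5,7,8,9,10}→30  {0,6,7,8,9,10}→20  {1,2,4,5,8,9}→1  {2,4,5,8,9,10}→6  {3,6,7,8,9,10}→15  {4,5,7,8,9,10}→15  {5,6,7,8,9,10}→20
  7 left: {0,1,2,4,5,8,9}→5  {0,2,4,5,8,9,10}→28  {0,3,6,7,8,9,10}→35  {0,4,5,7,8,9,10}→63  {0,5,6,7,8,9,10}→70  {1,2,4,5,8,9,10}→7  {2,4,5,7,8,9,10}→21  {3,5,6,7,8,9,10}→35  {4,5,6,7,8,9,10}→35
  8 left: {0,1,2,4,5,8,9,10}→40  {0,2,4,5,7,8,9,10}→112  {0,3,5,6,7,8,9,10}→140  {0,4,5,6,7,8,9,10}→168  {1,2,4,5,7,8,9,10}→28  {2,4,5,6,7,8,9,10}→56  {3,4,5,6,7,8,9,10}→70
  9 left: {0,1,2,4,5,7,8,9,10}→180  {0,2,4,5,6,7,8,9,10}→336  {0,3,4,5,6,7,8,9,10}→378  {1,2,4,5,6,7,8,9,10}→84  {2,3,4,5,6,7,8,9,10}→126
  placing 0:p first → 210 extensions
  placing 1:q first → 840 extensions
  placing 3:s first → 600 extensions
total linear extensions = 1650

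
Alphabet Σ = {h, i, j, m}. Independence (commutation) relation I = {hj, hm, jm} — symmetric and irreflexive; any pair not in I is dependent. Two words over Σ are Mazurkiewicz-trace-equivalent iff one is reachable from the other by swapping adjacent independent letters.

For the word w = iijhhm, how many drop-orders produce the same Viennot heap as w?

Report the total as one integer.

12

0(i) covers ∅
1(i) covers 0:i
2(j) covers 1:i
3(h) covers 1:i
4(h) covers 3:h
5(m) covers 1:i
floor of heap: 0:i
completions by unplaced set U, small U first (add the entries for U minus each lowest piece of U):
  |U|=1: {2}:1  {4}:1  {5}:1
  |U|=2: {2,4}:2  {2,5}:2  {3,4}:1  {4,5}:2
  |U|=3: {2,3,4}:3  {2,4,5}:6  {3,4,5}:3
  |U|=4: {2,3,4,5}:12
  start at 0(i): 12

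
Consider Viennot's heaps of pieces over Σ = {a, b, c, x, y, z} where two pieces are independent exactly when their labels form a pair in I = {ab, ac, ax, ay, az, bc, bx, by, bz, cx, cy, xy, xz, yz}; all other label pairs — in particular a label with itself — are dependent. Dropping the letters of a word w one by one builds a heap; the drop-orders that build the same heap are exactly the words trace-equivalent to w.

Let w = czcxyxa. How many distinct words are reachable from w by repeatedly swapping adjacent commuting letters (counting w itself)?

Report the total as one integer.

420

#0=c has no predecessor
#1=z depends on [0:c]
#2=c depends on [1:z]
#3=x has no predecessor
#4=y has no predecessor
#5=x depends on [3:x]
#6=a has no predecessor
sources: [0:c, 3:x, 4:y, 6:a]
N(rest) = Σ N(rest − s) over sources s of rest; N(one piece) = 1:
  size 1 → [2]=1  [4]=1  [5]=1  [6]=1
  size 2 → [1,2]=1  [2,4]=2  [2,5]=2  [2,6]=2  [3,5]=1  [4,5]=2  [4,6]=2  [5,6]=2
  size 3 → [0,1,2]=1  [1,2,4]=3  [1,2,5]=3  [1,2,6]=3  [2,3,5]=3  [2,4,5]=6  [2,4,6]=6  [2,5,6]=6  [3,4,5]=3  [3,5,6]=3  [4,5,6]=6
  size 4 → [0,1,2,4]=4  [0,1,2,5]=4  [0,1,2,6]=4  [1,2,3,5]=6  [1,2,4,5]=12  [1,2,4,6]=12  [1,2,5,6]=12  [2,3,4,5]=12  [2,3,5,6]=12  [2,4,5,6]=24  [3,4,5,6]=12
  size 5 → [0,1,2,3,5]=10  [0,1,2,4,5]=20  [0,1,2,4,6]=20  [0,1,2,5,6]=20  [1,2,3,4,5]=30  [1,2,3,5,6]=30  [1,2,4,5,6]=60  [2,3,4,5,6]=60
  first=0(c) contributes 180
  first=3(x) contributes 120
  first=4(y) contributes 60
  first=6(a) contributes 60
|[w]| = 420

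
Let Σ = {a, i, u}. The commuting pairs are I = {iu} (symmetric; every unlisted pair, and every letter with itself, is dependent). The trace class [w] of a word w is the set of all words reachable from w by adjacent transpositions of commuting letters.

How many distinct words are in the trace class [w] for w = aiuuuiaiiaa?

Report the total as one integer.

piece 0:a — minimal
piece 1:i rests on {0:a}
piece 2:u rests on {0:a}
piece 3:u rests on {2:u}
piece 4:u rests on {3:u}
piece 5:i rests on {1:i}
piece 6:a rests on {4:u, 5:i}
piece 7:i rests on {6:a}
piece 8:i rests on {7:i}
piece 9:a rests on {8:i}
piece 10:a rests on {9:a}
minimal pieces: {0:a}
ways to finish when only these pieces remain (= sum over removing one remaining piece with nothing left below it):
  1 left: {10}→1
  2 left: {9,10}→1
  3 left: {8,9,10}→1
  4 left: {7,8,9,10}→1
  5 left: {6,7,8,9,10}→1
  6 left: {4,6,7,8,9,10}→1  {5,6,7,8,9,10}→1
  7 left: {1,5,6,7,8,9,10}→1  {3,4,6,7,8,9,10}→1  {4,5,6,7,8,9,10}→2
  8 left: {1,4,5,6,7,8,9,10}→3  {2,3,4,6,7,8,9,10}→1  {3,4,5,6,7,8,9,10}→3
  9 left: {1,3,4,5,6,7,8,9,10}→6  {2,3,4,5,6,7,8,9,10}→4
  placing 0:a first → 10 extensions

10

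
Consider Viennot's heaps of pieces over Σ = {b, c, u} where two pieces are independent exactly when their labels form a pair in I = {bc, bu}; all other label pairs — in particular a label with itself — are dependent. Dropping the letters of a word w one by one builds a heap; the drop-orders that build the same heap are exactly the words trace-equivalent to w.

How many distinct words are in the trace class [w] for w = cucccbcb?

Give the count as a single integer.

piece 0:c — minimal
piece 1:u rests on {0:c}
piece 2:c rests on {1:u}
piece 3:c rests on {2:c}
piece 4:c rests on {3:c}
piece 5:b — minimal
piece 6:c rests on {4:c}
piece 7:b rests on {5:b}
minimal pieces: {0:c, 5:b}
ways to finish when only these pieces remain (= sum over removing one remaining piece with nothing left below it):
  1 left: {6}→1  {7}→1
  2 left: {4,6}→1  {5,7}→1  {6,7}→2
  3 left: {3,4,6}→1  {4,6,7}→3  {5,6,7}→3
  4 left: {2,3,4,6}→1  {3,4,6,7}→4  {4,5,6,7}→6
  5 left: {1,2,3,4,6}→1  {2,3,4,6,7}→5  {3,4,5,6,7}→10
  6 left: {0,1,2,3,4,6}→1  {1,2,3,4,6,7}→6  {2,3,4,5,6,7}→15
  placing 0:c first → 21 extensions
  placing 5:b first → 7 extensions
total linear extensions = 28

28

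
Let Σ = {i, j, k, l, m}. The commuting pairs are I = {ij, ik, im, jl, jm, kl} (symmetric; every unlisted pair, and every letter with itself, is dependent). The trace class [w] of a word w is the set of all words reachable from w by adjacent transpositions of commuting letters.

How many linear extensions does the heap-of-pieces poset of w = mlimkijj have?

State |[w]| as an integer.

15

#0=m has no predecessor
#1=l depends on [0:m]
#2=i depends on [1:l]
#3=m depends on [1:l]
#4=k depends on [3:m]
#5=i depends on [2:i]
#6=j depends on [4:k]
#7=j depends on [6:j]
sources: [0:m]
N(rest) = Σ N(rest − s) over sources s of rest; N(one piece) = 1:
  size 1 → [5]=1  [7]=1
  size 2 → [2,5]=1  [5,7]=2  [6,7]=1
  size 3 → [2,5,7]=3  [4,6,7]=1  [5,6,7]=3
  size 4 → [2,5,6,7]=6  [3,4,6,7]=1  [4,5,6,7]=4
  size 5 → [2,4,5,6,7]=10  [3,4,5,6,7]=5
  size 6 → [2,3,4,5,6,7]=15
  first=0(m) contributes 15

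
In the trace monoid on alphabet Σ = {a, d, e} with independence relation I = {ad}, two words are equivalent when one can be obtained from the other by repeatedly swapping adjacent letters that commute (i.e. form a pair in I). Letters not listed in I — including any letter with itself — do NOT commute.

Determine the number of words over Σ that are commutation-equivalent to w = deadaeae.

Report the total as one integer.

3

0(d) covers ∅
1(e) covers 0:d
2(a) covers 1:e
3(d) covers 1:e
4(a) covers 2:a
5(e) covers 3:d, 4:a
6(a) covers 5:e
7(e) covers 6:a
floor of heap: 0:d
completions by unplaced set U, small U first (add the entries for U minus each lowest piece of U):
  |U|=1: {7}:1
  |U|=2: {6,7}:1
  |U|=3: {5,6,7}:1
  |U|=4: {3,5,6,7}:1  {4,5,6,7}:1
  |U|=5: {2,4,5,6,7}:1  {3,4,5,6,7}:2
  |U|=6: {2,3,4,5,6,7}:3
  start at 0(d): 3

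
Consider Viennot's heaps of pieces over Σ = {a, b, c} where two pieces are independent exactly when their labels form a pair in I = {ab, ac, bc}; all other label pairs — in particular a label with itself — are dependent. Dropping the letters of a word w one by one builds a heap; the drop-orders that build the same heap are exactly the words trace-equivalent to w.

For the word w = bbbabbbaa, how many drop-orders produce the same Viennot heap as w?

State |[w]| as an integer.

84

#0=b has no predecessor
#1=b depends on [0:b]
#2=b depends on [1:b]
#3=a has no predecessor
#4=b depends on [2:b]
#5=b depends on [4:b]
#6=b depends on [5:b]
#7=a depends on [3:a]
#8=a depends on [7:a]
sources: [0:b, 3:a]
N(rest) = Σ N(rest − s) over sources s of rest; N(one piece) = 1:
  size 1 → [6]=1  [8]=1
  size 2 → [5,6]=1  [6,8]=2  [7,8]=1
  size 3 → [3,7,8]=1  [4,5,6]=1  [5,6,8]=3  [6,7,8]=3
  size 4 → [2,4,5,6]=1  [3,6,7,8]=4  [4,5,6,8]=4  [5,6,7,8]=6
  size 5 → [1,2,4,5,6]=1  [2,4,5,6,8]=5  [3,5,6,7,8]=10  [4,5,6,7,8]=10
  size 6 → [0,1,2,4,5,6]=1  [1,2,4,5,6,8]=6  [2,4,5,6,7,8]=15  [3,4,5,6,7,8]=20
  size 7 → [0,1,2,4,5,6,8]=7  [1,2,4,5,6,7,8]=21  [2,3,4,5,6,7,8]=35
  first=0(b) contributes 56
  first=3(a) contributes 28
|[w]| = 84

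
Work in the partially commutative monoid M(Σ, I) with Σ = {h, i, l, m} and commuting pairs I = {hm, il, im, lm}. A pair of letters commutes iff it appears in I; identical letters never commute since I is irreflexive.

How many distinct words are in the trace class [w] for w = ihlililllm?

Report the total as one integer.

0(i) covers ∅
1(h) covers 0:i
2(l) covers 1:h
3(i) covers 1:h
4(l) covers 2:l
5(i) covers 3:i
6(l) covers 4:l
7(l) covers 6:l
8(l) covers 7:l
9(m) covers ∅
floor of heap: 0:i, 9:m
completions by unplaced set U, small U first (add the entries for U minus each lowest piece of U):
  |U|=1: {5}:1  {8}:1  {9}:1
  |U|=2: {3,5}:1  {5,8}:2  {5,9}:2  {7,8}:1  {8,9}:2
  |U|=3: {3,5,8}:3  {3,5,9}:3  {5,7,8}:3  {5,8,9}:6  {6,7,8}:1  {7,8,9}:3
  |U|=4: {3,5,7,8}:6  {3,5,8,9}:12  {4,6,7,8}:1  {5,6,7,8}:4  {5,7,8,9}:12  {6,7,8,9}:4
  |U|=5: {2,4,6,7,8}:1  {3,5,6,7,8}:10  {3,5,7,8,9}:30  {4,5,6,7,8}:5  {4,6,7,8,9}:5  {5,6,7,8,9}:20
  |U|=6: {2,4,5,6,7,8}:6  {2,4,6,7,8,9}:6  {3,4,5,6,7,8}:15  {3,5,6,7,8,9}:60  {4,5,6,7,8,9}:30
  |U|=7: {2,3,4,5,6,7,8}:21  {2,4,5,6,7,8,9}:42  {3,4,5,6,7,8,9}:105
  |U|=8: {1,2,3,4,5,6,7,8}:21  {2,3,4,5,6,7,8,9}:168
  start at 0(i): 189
  start at 9(m): 21
sum over floor = 210

210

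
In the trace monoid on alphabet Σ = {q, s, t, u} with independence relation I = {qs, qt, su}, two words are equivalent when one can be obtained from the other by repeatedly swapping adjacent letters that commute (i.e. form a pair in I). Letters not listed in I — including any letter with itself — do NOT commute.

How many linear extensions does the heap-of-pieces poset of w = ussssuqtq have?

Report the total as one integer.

piece 0:u — minimal
piece 1:s — minimal
piece 2:s rests on {1:s}
piece 3:s rests on {2:s}
piece 4:s rests on {3:s}
piece 5:u rests on {0:u}
piece 6:q rests on {5:u}
piece 7:t rests on {4:s, 5:u}
piece 8:q rests on {6:q}
minimal pieces: {0:u, 1:s}
ways to finish when only these pieces remain (= sum over removing one remaining piece with nothing left below it):
  1 left: {7}→1  {8}→1
  2 left: {4,7}→1  {6,8}→1  {7,8}→2
  3 left: {3,4,7}→1  {4,7,8}→3  {6,7,8}→3
  4 left: {2,3,4,7}→1  {3,4,7,8}→4  {4,6,7,8}→6  {5,6,7,8}→3
  5 left: {0,5,6,7,8}→3  {1,2,3,4,7}→1  {2,3,4,7,8}→5  {3,4,6,7,8}→10  {4,5,6,7,8}→9
  6 left: {0,4,5,6,7,8}→12  {1,2,3,4,7,8}→6  {2,3,4,6,7,8}→15  {3,4,5,6,7,8}→19
  7 left: {0,3,4,5,6,7,8}→31  {1,2,3,4,6,7,8}→21  {2,3,4,5,6,7,8}→34
  placing 0:u first → 55 extensions
  placing 1:s first → 65 extensions
total linear extensions = 120

120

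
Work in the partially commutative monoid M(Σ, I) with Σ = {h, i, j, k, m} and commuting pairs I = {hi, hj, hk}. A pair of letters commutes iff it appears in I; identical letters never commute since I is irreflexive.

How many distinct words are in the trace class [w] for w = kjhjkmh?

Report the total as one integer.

piece 0:k — minimal
piece 1:j rests on {0:k}
piece 2:h — minimal
piece 3:j rests on {1:j}
piece 4:k rests on {3:j}
piece 5:m rests on {2:h, 4:k}
piece 6:h rests on {5:m}
minimal pieces: {0:k, 2:h}
ways to finish when only these pieces remain (= sum over removing one remaining piece with nothing left below it):
  1 left: {6}→1
  2 left: {5,6}→1
  3 left: {2,5,6}→1  {4,5,6}→1
  4 left: {2,4,5,6}→2  {3,4,5,6}→1
  5 left: {1,3,4,5,6}→1  {2,3,4,5,6}→3
  placing 0:k first → 4 extensions
  placing 2:h first → 1 extensions
total linear extensions = 5

5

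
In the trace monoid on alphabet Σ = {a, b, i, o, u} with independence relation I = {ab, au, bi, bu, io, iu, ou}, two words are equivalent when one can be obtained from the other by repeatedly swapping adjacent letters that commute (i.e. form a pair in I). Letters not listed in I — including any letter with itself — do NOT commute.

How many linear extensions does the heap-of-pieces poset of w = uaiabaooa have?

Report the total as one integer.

0(u) covers ∅
1(a) covers ∅
2(i) covers 1:a
3(a) covers 2:i
4(b) covers ∅
5(a) covers 3:a
6(o) covers 4:b, 5:a
7(o) covers 6:o
8(a) covers 7:o
floor of heap: 0:u, 1:a, 4:b
completions by unplaced set U, small U first (add the entries for U minus each lowest piece of U):
  |U|=1: {0}:1  {8}:1
  |U|=2: {0,8}:2  {7,8}:1
  |U|=3: {0,7,8}:3  {6,7,8}:1
  |U|=4: {0,6,7,8}:4  {4,6,7,8}:1  {5,6,7,8}:1
  |U|=5: {0,4,6,7,8}:5  {0,5,6,7,8}:5  {3,5,6,7,8}:1  {4,5,6,7,8}:2
  |U|=6: {0,3,5,6,7,8}:6  {0,4,5,6,7,8}:12  {2,3,5,6,7,8}:1  {3,4,5,6,7,8}:3
  |U|=7: {0,2,3,5,6,7,8}:7  {0,3,4,5,6,7,8}:21  {1,2,3,5,6,7,8}:1  {2,3,4,5,6,7,8}:4
  start at 0(u): 5
  start at 1(a): 32
  start at 4(b): 8
sum over floor = 45

45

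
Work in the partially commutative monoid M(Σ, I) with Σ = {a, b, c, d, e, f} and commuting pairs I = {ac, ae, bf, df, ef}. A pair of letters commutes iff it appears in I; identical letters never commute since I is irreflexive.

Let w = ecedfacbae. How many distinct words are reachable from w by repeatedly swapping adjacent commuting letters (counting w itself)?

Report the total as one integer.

12

piece 0:e — minimal
piece 1:c rests on {0:e}
piece 2:e rests on {1:c}
piece 3:d rests on {2:e}
piece 4:f rests on {1:c}
piece 5:a rests on {3:d, 4:f}
piece 6:c rests on {3:d, 4:f}
piece 7:b rests on {5:a, 6:c}
piece 8:a rests on {7:b}
piece 9:e rests on {7:b}
minimal pieces: {0:e}
ways to finish when only these pieces remain (= sum over removing one remaining piece with nothing left below it):
  1 left: {8}→1  {9}→1
  2 left: {8,9}→2
  3 left: {7,8,9}→2
  4 left: {5,7,8,9}→2  {6,7,8,9}→2
  5 left: {5,6,7,8,9}→4
  6 left: {3,5,6,7,8,9}→4  {4,5,6,7,8,9}→4
  7 left: {2,3,5,6,7,8,9}→4  {3,4,5,6,7,8,9}→8
  8 left: {2,3,4,5,6,7,8,9}→12
  placing 0:e first → 12 extensions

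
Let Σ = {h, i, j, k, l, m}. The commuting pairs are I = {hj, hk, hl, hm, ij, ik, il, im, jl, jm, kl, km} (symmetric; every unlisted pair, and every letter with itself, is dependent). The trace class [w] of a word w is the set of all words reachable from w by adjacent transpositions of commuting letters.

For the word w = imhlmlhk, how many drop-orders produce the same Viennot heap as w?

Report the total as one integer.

280

#0=i has no predecessor
#1=m has no predecessor
#2=h depends on [0:i]
#3=l depends on [1:m]
#4=m depends on [3:l]
#5=l depends on [4:m]
#6=h depends on [2:h]
#7=k has no predecessor
sources: [0:i, 1:m, 7:k]
N(rest) = Σ N(rest − s) over sources s of rest; N(one piece) = 1:
  size 1 → [5]=1  [6]=1  [7]=1
  size 2 → [2,6]=1  [4,5]=1  [5,6]=2  [5,7]=2  [6,7]=2
  size 3 → [0,2,6]=1  [2,5,6]=3  [2,6,7]=3  [3,4,5]=1  [4,5,6]=3  [4,5,7]=3  [5,6,7]=6
  size 4 → [0,2,5,6]=4  [0,2,6,7]=4  [1,3,4,5]=1  [2,4,5,6]=6  [2,5,6,7]=12  [3,4,5,6]=4  [3,4,5,7]=4  [4,5,6,7]=12
  size 5 → [0,2,4,5,6]=10  [0,2,5,6,7]=20  [1,3,4,5,6]=5  [1,3,4,5,7]=5  [2,3,4,5,6]=10  [2,4,5,6,7]=30  [3,4,5,6,7]=20
  size 6 → [0,2,3,4,5,6]=20  [0,2,4,5,6,7]=60  [1,2,3,4,5,6]=15  [1,3,4,5,6,7]=30  [2,3,4,5,6,7]=60
  first=0(i) contributes 105
  first=1(m) contributes 140
  first=7(k) contributes 35
|[w]| = 280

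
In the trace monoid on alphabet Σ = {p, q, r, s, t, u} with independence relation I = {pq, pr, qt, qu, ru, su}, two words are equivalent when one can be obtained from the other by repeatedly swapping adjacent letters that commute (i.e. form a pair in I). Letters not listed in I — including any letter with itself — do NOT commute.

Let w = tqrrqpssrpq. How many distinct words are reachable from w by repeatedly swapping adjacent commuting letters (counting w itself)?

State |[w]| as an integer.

piece 0:t — minimal
piece 1:q — minimal
piece 2:r rests on {0:t, 1:q}
piece 3:r rests on {2:r}
piece 4:q rests on {3:r}
piece 5:p rests on {0:t}
piece 6:s rests on {4:q, 5:p}
piece 7:s rests on {6:s}
piece 8:r rests on {7:s}
piece 9:p rests on {7:s}
piece 10:q rests on {8:r}
minimal pieces: {0:t, 1:q}
ways to finish when only these pieces remain (= sum over removing one remaining piece with nothing left below it):
  1 left: {9}→1  {10}→1
  2 left: {8,10}→1  {9,10}→2
  3 left: {8,9,10}→3
  4 left: {7,8,9,10}→3
  5 left: {6,7,8,9,10}→3
  6 left: {4,6,7,8,9,10}→3  {5,6,7,8,9,10}→3
  7 left: {3,4,6,7,8,9,10}→3  {4,5,6,7,8,9,10}→6
  8 left: {2,3,4,6,7,8,9,10}→3  {3,4,5,6,7,8,9,10}→9
  9 left: {1,2,3,4,6,7,8,9,10}→3  {2,3,4,5,6,7,8,9,10}→12
  placing 0:t first → 15 extensions
  placing 1:q first → 12 extensions
total linear extensions = 27

27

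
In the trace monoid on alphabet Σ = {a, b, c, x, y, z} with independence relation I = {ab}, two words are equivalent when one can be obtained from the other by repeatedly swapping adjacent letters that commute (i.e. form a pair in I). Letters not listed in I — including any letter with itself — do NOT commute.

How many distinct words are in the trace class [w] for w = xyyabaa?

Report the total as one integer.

drop 0:x onto floor
drop 1:y onto {0:x}
drop 2:y onto {1:y}
drop 3:a onto {2:y}
drop 4:b onto {2:y}
drop 5:a onto {3:a}
drop 6:a onto {5:a}
ground layer = {0:x}
drop-orders for the pieces not yet dropped (sum over which currently-grounded one goes next):
  1 to go: {4} 1  {6} 1
  2 to go: {4,6} 2  {5,6} 1
  3 to go: {3,5,6} 1  {4,5,6} 3
  4 to go: {3,4,5,6} 4
  5 to go: {2,3,4,5,6} 4
  if 0:x drops first: 4 orders

4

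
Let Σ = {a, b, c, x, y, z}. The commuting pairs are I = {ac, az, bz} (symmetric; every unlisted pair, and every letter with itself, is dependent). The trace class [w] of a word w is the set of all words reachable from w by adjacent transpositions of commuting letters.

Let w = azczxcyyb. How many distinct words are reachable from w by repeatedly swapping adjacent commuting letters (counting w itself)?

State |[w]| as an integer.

4

drop 0:a onto floor
drop 1:z onto floor
drop 2:c onto {1:z}
drop 3:z onto {2:c}
drop 4:x onto {0:a, 3:z}
drop 5:c onto {4:x}
drop 6:y onto {5:c}
drop 7:y onto {6:y}
drop 8:b onto {7:y}
ground layer = {0:a, 1:z}
drop-orders for the pieces not yet dropped (sum over which currently-grounded one goes next):
  1 to go: {8} 1
  2 to go: {7,8} 1
  3 to go: {6,7,8} 1
  4 to go: {5,6,7,8} 1
  5 to go: {4,5,6,7,8} 1
  6 to go: {0,4,5,6,7,8} 1  {3,4,5,6,7,8} 1
  7 to go: {0,3,4,5,6,7,8} 2  {2,3,4,5,6,7,8} 1
  if 0:a drops first: 1 orders
  if 1:z drops first: 3 orders
heap linearizations: 4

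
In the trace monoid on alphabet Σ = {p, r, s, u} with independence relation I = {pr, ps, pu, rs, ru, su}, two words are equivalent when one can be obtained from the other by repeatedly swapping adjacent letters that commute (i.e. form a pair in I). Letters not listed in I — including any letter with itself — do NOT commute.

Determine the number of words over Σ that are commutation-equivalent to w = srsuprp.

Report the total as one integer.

drop 0:s onto floor
drop 1:r onto floor
drop 2:s onto {0:s}
drop 3:u onto floor
drop 4:p onto floor
drop 5:r onto {1:r}
drop 6:p onto {4:p}
ground layer = {0:s, 1:r, 3:u, 4:p}
drop-orders for the pieces not yet dropped (sum over which currently-grounded one goes next):
  1 to go: {2} 1  {3} 1  {5} 1  {6} 1
  2 to go: {0,2} 1  {1,5} 1  {2,3} 2  {2,5} 2  {2,6} 2  {3,5} 2  {3,6} 2  {4,6} 1  {5,6} 2
  3 to go: {0,2,3} 3  {0,2,5} 3  {0,2,6} 3  {1,2,5} 3  {1,3,5} 3  {1,5,6} 3  {2,3,5} 6  {2,3,6} 6  {2,4,6} 3  {2,5,6} 6  {3,4,6} 3  {3,5,6} 6  {4,5,6} 3
  4 to go: {0,1,2,5} 6  {0,2,3,5} 12  {0,2,3,6} 12  {0,2,4,6} 6  {0,2,5,6} 12  {1,2,3,5} 12  {1,2,5,6} 12  {1,3,5,6} 12  {1,4,5,6} 6  {2,3,4,6} 12  {2,3,5,6} 24  {2,4,5,6} 12  {3,4,5,6} 12
  5 to go: {0,1,2,3,5} 30  {0,1,2,5,6} 30  {0,2,3,4,6} 30  {0,2,3,5,6} 60  {0,2,4,5,6} 30  {1,2,3,5,6} 60  {1,2,4,5,6} 30  {1,3,4,5,6} 30  {2,3,4,5,6} 60
  if 0:s drops first: 180 orders
  if 1:r drops first: 180 orders
  if 3:u drops first: 90 orders
  if 4:p drops first: 180 orders
heap linearizations: 630

630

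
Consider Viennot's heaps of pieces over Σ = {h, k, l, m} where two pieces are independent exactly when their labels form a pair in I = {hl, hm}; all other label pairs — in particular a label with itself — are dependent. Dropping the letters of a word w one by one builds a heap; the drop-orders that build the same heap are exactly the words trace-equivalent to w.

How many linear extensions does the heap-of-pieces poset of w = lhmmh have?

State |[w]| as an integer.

10

drop 0:l onto floor
drop 1:h onto floor
drop 2:m onto {0:l}
drop 3:m onto {2:m}
drop 4:h onto {1:h}
ground layer = {0:l, 1:h}
drop-orders for the pieces not yet dropped (sum over which currently-grounded one goes next):
  1 to go: {3} 1  {4} 1
  2 to go: {1,4} 1  {2,3} 1  {3,4} 2
  3 to go: {0,2,3} 1  {1,3,4} 3  {2,3,4} 3
  if 0:l drops first: 6 orders
  if 1:h drops first: 4 orders
heap linearizations: 10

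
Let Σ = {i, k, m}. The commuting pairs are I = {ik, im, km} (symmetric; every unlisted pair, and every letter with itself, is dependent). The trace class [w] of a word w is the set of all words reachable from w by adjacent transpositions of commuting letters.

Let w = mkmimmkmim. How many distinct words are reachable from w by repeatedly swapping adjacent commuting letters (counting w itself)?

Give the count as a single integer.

piece 0:m — minimal
piece 1:k — minimal
piece 2:m rests on {0:m}
piece 3:i — minimal
piece 4:m rests on {2:m}
piece 5:m rests on {4:m}
piece 6:k rests on {1:k}
piece 7:m rests on {5:m}
piece 8:i rests on {3:i}
piece 9:m rests on {7:m}
minimal pieces: {0:m, 1:k, 3:i}
ways to finish when only these pieces remain (= sum over removing one remaining piece with nothing left below it):
  1 left: {6}→1  {8}→1  {9}→1
  2 left: {1,6}→1  {3,8}→1  {6,8}→2  {6,9}→2  {7,9}→1  {8,9}→2
  3 left: {1,6,8}→3  {1,6,9}→3  {3,6,8}→3  {3,8,9}→3  {5,7,9}→1  {6,7,9}→3  {6,8,9}→6  {7,8,9}→3
  4 left: {1,3,6,8}→6  {1,6,7,9}→6  {1,6,8,9}→12  {3,6,8,9}→12  {3,7,8,9}→6  {4,5,7,9}→1  {5,6,7,9}→4  {5,7,8,9}→4  {6,7,8,9}→12
  5 left: {1,3,6,8,9}→30  {1,5,6,7,9}→10  {1,6,7,8,9}→30  {2,4,5,7,9}→1  {3,5,7,8,9}→10  {3,6,7,8,9}→30  {4,5,6,7,9}→5  {4,5,7,8,9}→5  {5,6,7,8,9}→20
  6 left: {0,2,4,5,7,9}→1  {1,3,6,7,8,9}→90  {1,4,5,6,7,9}→15  {1,5,6,7,8,9}→60  {2,4,5,6,7,9}→6  {2,4,5,7,8,9}→6  {3,4,5,7,8,9}→15  {3,5,6,7,8,9}→60  {4,5,6,7,8,9}→30
  7 left: {0,2,4,5,6,7,9}→7  {0,2,4,5,7,8,9}→7  {1,2,4,5,6,7,9}→21  {1,3,5,6,7,8,9}→210  {1,4,5,6,7,8,9}→105  {2,3,4,5,7,8,9}→21  {2,4,5,6,7,8,9}→42  {3,4,5,6,7,8,9}→105
  8 left: {0,1,2,4,5,6,7,9}→28  {0,2,3,4,5,7,8,9}→28  {0,2,4,5,6,7,8,9}→56  {1,2,4,5,6,7,8,9}→168  {1,3,4,5,6,7,8,9}→420  {2,3,4,5,6,7,8,9}→168
  placing 0:m first → 756 extensions
  placing 1:k first → 252 extensions
  placing 3:i first → 252 extensions
total linear extensions = 1260

1260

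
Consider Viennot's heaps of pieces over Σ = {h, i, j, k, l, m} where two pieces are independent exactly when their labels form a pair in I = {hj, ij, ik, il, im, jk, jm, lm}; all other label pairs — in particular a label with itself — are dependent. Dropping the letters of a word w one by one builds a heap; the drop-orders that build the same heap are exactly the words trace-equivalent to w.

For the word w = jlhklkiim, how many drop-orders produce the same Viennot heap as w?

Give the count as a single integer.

15

0(j) covers ∅
1(l) covers 0:j
2(h) covers 1:l
3(k) covers 2:h
4(l) covers 3:k
5(k) covers 4:l
6(i) covers 2:h
7(i) covers 6:i
8(m) covers 5:k
floor of heap: 0:j
completions by unplaced set U, small U first (add the entries for U minus each lowest piece of U):
  |U|=1: {7}:1  {8}:1
  |U|=2: {5,8}:1  {6,7}:1  {7,8}:2
  |U|=3: {4,5,8}:1  {5,7,8}:3  {6,7,8}:3
  |U|=4: {3,4,5,8}:1  {4,5,7,8}:4  {5,6,7,8}:6
  |U|=5: {3,4,5,7,8}:5  {4,5,6,7,8}:10
  |U|=6: {3,4,5,6,7,8}:15
  |U|=7: {2,3,4,5,6,7,8}:15
  start at 0(j): 15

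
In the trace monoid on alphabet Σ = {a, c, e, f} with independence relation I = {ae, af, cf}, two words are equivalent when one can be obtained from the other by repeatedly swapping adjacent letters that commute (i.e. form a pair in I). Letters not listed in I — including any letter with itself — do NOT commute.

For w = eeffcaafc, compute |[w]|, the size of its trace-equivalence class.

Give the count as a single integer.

piece 0:e — minimal
piece 1:e rests on {0:e}
piece 2:f rests on {1:e}
piece 3:f rests on {2:f}
piece 4:c rests on {1:e}
piece 5:a rests on {4:c}
piece 6:a rests on {5:a}
piece 7:f rests on {3:f}
piece 8:c rests on {6:a}
minimal pieces: {0:e}
ways to finish when only these pieces remain (= sum over removing one remaining piece with nothing left below it):
  1 left: {7}→1  {8}→1
  2 left: {3,7}→1  {6,8}→1  {7,8}→2
  3 left: {2,3,7}→1  {3,7,8}→3  {5,6,8}→1  {6,7,8}→3
  4 left: {2,3,7,8}→4  {3,6,7,8}→6  {4,5,6,8}→1  {5,6,7,8}→4
  5 left: {2,3,6,7,8}→10  {3,5,6,7,8}→10  {4,5,6,7,8}→5
  6 left: {2,3,5,6,7,8}→20  {3,4,5,6,7,8}→15
  7 left: {2,3,4,5,6,7,8}→35
  placing 0:e first → 35 extensions

35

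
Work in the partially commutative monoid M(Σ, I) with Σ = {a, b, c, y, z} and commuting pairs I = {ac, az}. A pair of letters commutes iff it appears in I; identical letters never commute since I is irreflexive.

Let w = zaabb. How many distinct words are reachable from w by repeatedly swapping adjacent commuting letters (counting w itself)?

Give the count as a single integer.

drop 0:z onto floor
drop 1:a onto floor
drop 2:a onto {1:a}
drop 3:b onto {0:z, 2:a}
drop 4:b onto {3:b}
ground layer = {0:z, 1:a}
drop-orders for the pieces not yet dropped (sum over which currently-grounded one goes next):
  1 to go: {4} 1
  2 to go: {3,4} 1
  3 to go: {0,3,4} 1  {2,3,4} 1
  if 0:z drops first: 1 orders
  if 1:a drops first: 2 orders
heap linearizations: 3

3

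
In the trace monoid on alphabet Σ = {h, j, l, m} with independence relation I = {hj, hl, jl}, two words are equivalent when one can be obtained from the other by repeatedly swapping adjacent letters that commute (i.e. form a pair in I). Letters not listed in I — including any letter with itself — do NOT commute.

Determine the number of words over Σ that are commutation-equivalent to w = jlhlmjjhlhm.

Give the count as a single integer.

0(j) covers ∅
1(l) covers ∅
2(h) covers ∅
3(l) covers 1:l
4(m) covers 0:j, 2:h, 3:l
5(j) covers 4:m
6(j) covers 5:j
7(h) covers 4:m
8(l) covers 4:m
9(h) covers 7:h
10(m) covers 6:j, 8:l, 9:h
floor of heap: 0:j, 1:l, 2:h
completions by unplaced set U, small U first (add the entries for U minus each lowest piece of U):
  |U|=1: {10}:1
  |U|=2: {6,10}:1  {8,10}:1  {9,10}:1
  |U|=3: {5,6,10}:1  {6,8,10}:2  {6,9,10}:2  {7,9,10}:1  {8,9,10}:2
  |U|=4: {5,6,8,10}:3  {5,6,9,10}:3  {6,7,9,10}:3  {6,8,9,10}:6  {7,8,9,10}:3
  |U|=5: {5,6,7,9,10}:6  {5,6,8,9,10}:12  {6,7,8,9,10}:12
  |U|=6: {5,6,7,8,9,10}:30
  |U|=7: {4,5,6,7,8,9,10}:30
  |U|=8: {0,4,5,6,7,8,9,10}:30  {2,4,5,6,7,8,9,10}:30  {3,4,5,6,7,8,9,10}:30
  |U|=9: {0,2,4,5,6,7,8,9,10}:60  {0,3,4,5,6,7,8,9,10}:60  {1,3,4,5,6,7,8,9,10}:30  {2,3,4,5,6,7,8,9,10}:60
  start at 0(j): 90
  start at 1(l): 180
  start at 2(h): 90
sum over floor = 360

360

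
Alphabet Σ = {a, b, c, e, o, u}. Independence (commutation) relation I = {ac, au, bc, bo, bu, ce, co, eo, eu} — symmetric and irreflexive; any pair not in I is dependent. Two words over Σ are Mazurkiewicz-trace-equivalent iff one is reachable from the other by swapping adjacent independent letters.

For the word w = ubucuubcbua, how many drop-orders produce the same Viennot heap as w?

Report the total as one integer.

330

drop 0:u onto floor
drop 1:b onto floor
drop 2:u onto {0:u}
drop 3:c onto {2:u}
drop 4:u onto {3:c}
drop 5:u onto {4:u}
drop 6:b onto {1:b}
drop 7:c onto {5:u}
drop 8:b onto {6:b}
drop 9:u onto {7:c}
drop 10:a onto {8:b}
ground layer = {0:u, 1:b}
drop-orders for the pieces not yet dropped (sum over which currently-grounded one goes next):
  1 to go: {9} 1  {10} 1
  2 to go: {7,9} 1  {8,10} 1  {9,10} 2
  3 to go: {5,7,9} 1  {6,8,10} 1  {7,9,10} 3  {8,9,10} 3
  4 to go: {1,6,8,10} 1  {4,5,7,9} 1  {5,7,9,10} 4  {6,8,9,10} 4  {7,8,9,10} 6
  5 to go: {1,6,8,9,10} 5  {3,4,5,7,9} 1  {4,5,7,9,10} 5  {5,7,8,9,10} 10  {6,7,8,9,10} 10
  6 to go: {1,6,7,8,9,10} 15  {2,3,4,5,7,9} 1  {3,4,5,7,9,10} 6  {4,5,7,8,9,10} 15  {5,6,7,8,9,10} 20
  7 to go: {0,2,3,4,5,7,9} 1  {1,5,6,7,8,9,10} 35  {2,3,4,5,7,9,10} 7  {3,4,5,7,8,9,10} 21  {4,5,6,7,8,9,10} 35
  8 to go: {0,2,3,4,5,7,9,10} 8  {1,4,5,6,7,8,9,10} 70  {2,3,4,5,7,8,9,10} 28  {3,4,5,6,7,8,9,10} 56
  9 to go: {0,2,3,4,5,7,8,9,10} 36  {1,3,4,5,6,7,8,9,10} 126  {2,3,4,5,6,7,8,9,10} 84
  if 0:u drops first: 210 orders
  if 1:b drops first: 120 orders
heap linearizations: 330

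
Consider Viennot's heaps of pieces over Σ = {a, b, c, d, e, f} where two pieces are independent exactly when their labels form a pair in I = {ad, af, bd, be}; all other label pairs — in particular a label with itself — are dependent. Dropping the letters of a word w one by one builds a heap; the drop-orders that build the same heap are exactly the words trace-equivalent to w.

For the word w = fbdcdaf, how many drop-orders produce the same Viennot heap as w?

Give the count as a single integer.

0(f) covers ∅
1(b) covers 0:f
2(d) covers 0:f
3(c) covers 1:b, 2:d
4(d) covers 3:c
5(a) covers 3:c
6(f) covers 4:d
floor of heap: 0:f
completions by unplaced set U, small U first (add the entries for U minus each lowest piece of U):
  |U|=1: {5}:1  {6}:1
  |U|=2: {4,6}:1  {5,6}:2
  |U|=3: {4,5,6}:3
  |U|=4: {3,4,5,6}:3
  |U|=5: {1,3,4,5,6}:3  {2,3,4,5,6}:3
  start at 0(f): 6

6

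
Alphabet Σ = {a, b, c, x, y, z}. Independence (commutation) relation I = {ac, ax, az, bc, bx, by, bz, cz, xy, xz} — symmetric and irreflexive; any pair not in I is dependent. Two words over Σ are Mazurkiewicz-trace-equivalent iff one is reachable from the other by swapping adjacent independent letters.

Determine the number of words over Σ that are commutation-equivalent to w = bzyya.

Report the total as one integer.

4

piece 0:b — minimal
piece 1:z — minimal
piece 2:y rests on {1:z}
piece 3:y rests on {2:y}
piece 4:a rests on {0:b, 3:y}
minimal pieces: {0:b, 1:z}
ways to finish when only these pieces remain (= sum over removing one remaining piece with nothing left below it):
  1 left: {4}→1
  2 left: {0,4}→1  {3,4}→1
  3 left: {0,3,4}→2  {2,3,4}→1
  placing 0:b first → 1 extensions
  placing 1:z first → 3 extensions
total linear extensions = 4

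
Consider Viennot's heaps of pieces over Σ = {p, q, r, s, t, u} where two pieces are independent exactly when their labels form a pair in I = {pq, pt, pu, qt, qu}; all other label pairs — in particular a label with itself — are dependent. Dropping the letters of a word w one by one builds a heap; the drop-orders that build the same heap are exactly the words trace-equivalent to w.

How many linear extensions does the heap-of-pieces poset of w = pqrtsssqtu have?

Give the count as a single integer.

drop 0:p onto floor
drop 1:q onto floor
drop 2:r onto {0:p, 1:q}
drop 3:t onto {2:r}
drop 4:s onto {3:t}
drop 5:s onto {4:s}
drop 6:s onto {5:s}
drop 7:q onto {6:s}
drop 8:t onto {6:s}
drop 9:u onto {8:t}
ground layer = {0:p, 1:q}
drop-orders for the pieces not yet dropped (sum over which currently-grounded one goes next):
  1 to go: {7} 1  {9} 1
  2 to go: {7,9} 2  {8,9} 1
  3 to go: {7,8,9} 3
  4 to go: {6,7,8,9} 3
  5 to go: {5,6,7,8,9} 3
  6 to go: {4,5,6,7,8,9} 3
  7 to go: {3,4,5,6,7,8,9} 3
  8 to go: {2,3,4,5,6,7,8,9} 3
  if 0:p drops first: 3 orders
  if 1:q drops first: 3 orders
heap linearizations: 6

6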